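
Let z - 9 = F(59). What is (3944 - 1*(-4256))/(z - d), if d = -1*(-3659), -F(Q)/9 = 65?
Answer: -1640/847 ≈ -1.9362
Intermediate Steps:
F(Q) = -585 (F(Q) = -9*65 = -585)
d = 3659
z = -576 (z = 9 - 585 = -576)
(3944 - 1*(-4256))/(z - d) = (3944 - 1*(-4256))/(-576 - 1*3659) = (3944 + 4256)/(-576 - 3659) = 8200/(-4235) = 8200*(-1/4235) = -1640/847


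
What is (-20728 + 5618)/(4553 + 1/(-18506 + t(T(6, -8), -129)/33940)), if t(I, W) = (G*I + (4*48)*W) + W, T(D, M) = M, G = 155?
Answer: -9490889830470/2859829310741 ≈ -3.3187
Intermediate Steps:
t(I, W) = 155*I + 193*W (t(I, W) = (155*I + (4*48)*W) + W = (155*I + 192*W) + W = 155*I + 193*W)
(-20728 + 5618)/(4553 + 1/(-18506 + t(T(6, -8), -129)/33940)) = (-20728 + 5618)/(4553 + 1/(-18506 + (155*(-8) + 193*(-129))/33940)) = -15110/(4553 + 1/(-18506 + (-1240 - 24897)*(1/33940))) = -15110/(4553 + 1/(-18506 - 26137*1/33940)) = -15110/(4553 + 1/(-18506 - 26137/33940)) = -15110/(4553 + 1/(-628119777/33940)) = -15110/(4553 - 33940/628119777) = -15110/2859829310741/628119777 = -15110*628119777/2859829310741 = -9490889830470/2859829310741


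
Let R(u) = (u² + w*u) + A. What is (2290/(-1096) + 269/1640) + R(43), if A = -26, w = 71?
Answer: 1095107083/224680 ≈ 4874.1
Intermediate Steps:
R(u) = -26 + u² + 71*u (R(u) = (u² + 71*u) - 26 = -26 + u² + 71*u)
(2290/(-1096) + 269/1640) + R(43) = (2290/(-1096) + 269/1640) + (-26 + 43² + 71*43) = (2290*(-1/1096) + 269*(1/1640)) + (-26 + 1849 + 3053) = (-1145/548 + 269/1640) + 4876 = -432597/224680 + 4876 = 1095107083/224680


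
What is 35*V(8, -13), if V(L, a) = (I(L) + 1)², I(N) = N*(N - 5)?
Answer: 21875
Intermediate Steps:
I(N) = N*(-5 + N)
V(L, a) = (1 + L*(-5 + L))² (V(L, a) = (L*(-5 + L) + 1)² = (1 + L*(-5 + L))²)
35*V(8, -13) = 35*(1 + 8*(-5 + 8))² = 35*(1 + 8*3)² = 35*(1 + 24)² = 35*25² = 35*625 = 21875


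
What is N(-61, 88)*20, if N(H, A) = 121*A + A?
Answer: 214720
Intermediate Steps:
N(H, A) = 122*A
N(-61, 88)*20 = (122*88)*20 = 10736*20 = 214720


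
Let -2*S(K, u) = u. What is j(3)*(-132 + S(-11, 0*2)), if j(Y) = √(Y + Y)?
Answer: -132*√6 ≈ -323.33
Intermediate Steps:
j(Y) = √2*√Y (j(Y) = √(2*Y) = √2*√Y)
S(K, u) = -u/2
j(3)*(-132 + S(-11, 0*2)) = (√2*√3)*(-132 - 0*2) = √6*(-132 - ½*0) = √6*(-132 + 0) = √6*(-132) = -132*√6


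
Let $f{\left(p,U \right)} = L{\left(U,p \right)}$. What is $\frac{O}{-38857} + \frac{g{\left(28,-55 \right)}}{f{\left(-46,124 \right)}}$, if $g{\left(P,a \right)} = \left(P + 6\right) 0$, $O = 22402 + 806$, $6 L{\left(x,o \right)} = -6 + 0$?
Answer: $- \frac{23208}{38857} \approx -0.59727$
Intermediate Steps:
$L{\left(x,o \right)} = -1$ ($L{\left(x,o \right)} = \frac{-6 + 0}{6} = \frac{1}{6} \left(-6\right) = -1$)
$f{\left(p,U \right)} = -1$
$O = 23208$
$g{\left(P,a \right)} = 0$ ($g{\left(P,a \right)} = \left(6 + P\right) 0 = 0$)
$\frac{O}{-38857} + \frac{g{\left(28,-55 \right)}}{f{\left(-46,124 \right)}} = \frac{23208}{-38857} + \frac{0}{-1} = 23208 \left(- \frac{1}{38857}\right) + 0 \left(-1\right) = - \frac{23208}{38857} + 0 = - \frac{23208}{38857}$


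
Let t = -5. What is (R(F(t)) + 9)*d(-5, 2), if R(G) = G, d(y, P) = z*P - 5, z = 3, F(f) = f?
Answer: 4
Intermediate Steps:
d(y, P) = -5 + 3*P (d(y, P) = 3*P - 5 = -5 + 3*P)
(R(F(t)) + 9)*d(-5, 2) = (-5 + 9)*(-5 + 3*2) = 4*(-5 + 6) = 4*1 = 4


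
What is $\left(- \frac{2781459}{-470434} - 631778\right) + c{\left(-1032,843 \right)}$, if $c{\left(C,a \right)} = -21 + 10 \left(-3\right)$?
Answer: $- \frac{297231062327}{470434} \approx -6.3182 \cdot 10^{5}$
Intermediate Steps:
$c{\left(C,a \right)} = -51$ ($c{\left(C,a \right)} = -21 - 30 = -51$)
$\left(- \frac{2781459}{-470434} - 631778\right) + c{\left(-1032,843 \right)} = \left(- \frac{2781459}{-470434} - 631778\right) - 51 = \left(\left(-2781459\right) \left(- \frac{1}{470434}\right) - 631778\right) - 51 = \left(\frac{2781459}{470434} - 631778\right) - 51 = - \frac{297207070193}{470434} - 51 = - \frac{297231062327}{470434}$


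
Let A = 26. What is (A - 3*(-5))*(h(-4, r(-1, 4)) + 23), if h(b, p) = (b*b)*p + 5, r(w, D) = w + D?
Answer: 3116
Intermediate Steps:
r(w, D) = D + w
h(b, p) = 5 + p*b² (h(b, p) = b²*p + 5 = p*b² + 5 = 5 + p*b²)
(A - 3*(-5))*(h(-4, r(-1, 4)) + 23) = (26 - 3*(-5))*((5 + (4 - 1)*(-4)²) + 23) = (26 + 15)*((5 + 3*16) + 23) = 41*((5 + 48) + 23) = 41*(53 + 23) = 41*76 = 3116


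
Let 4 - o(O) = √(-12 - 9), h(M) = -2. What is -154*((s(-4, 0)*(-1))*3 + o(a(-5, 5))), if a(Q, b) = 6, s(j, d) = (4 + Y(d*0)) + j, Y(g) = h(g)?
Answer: -1540 + 154*I*√21 ≈ -1540.0 + 705.72*I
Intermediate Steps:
Y(g) = -2
s(j, d) = 2 + j (s(j, d) = (4 - 2) + j = 2 + j)
o(O) = 4 - I*√21 (o(O) = 4 - √(-12 - 9) = 4 - √(-21) = 4 - I*√21)
-154*((s(-4, 0)*(-1))*3 + o(a(-5, 5))) = -154*(((2 - 4)*(-1))*3 + (4 - I*√21)) = -154*(-2*(-1)*3 + (4 - I*√21)) = -154*(2*3 + (4 - I*√21)) = -154*(6 + (4 - I*√21)) = -154*(10 - I*√21) = -1540 + 154*I*√21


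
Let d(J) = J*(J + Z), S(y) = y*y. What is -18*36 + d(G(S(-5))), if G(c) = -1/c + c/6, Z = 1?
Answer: -14103989/22500 ≈ -626.84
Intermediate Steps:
S(y) = y²
G(c) = -1/c + c/6 (G(c) = -1/c + c*(⅙) = -1/c + c/6)
d(J) = J*(1 + J) (d(J) = J*(J + 1) = J*(1 + J))
-18*36 + d(G(S(-5))) = -18*36 + (-1/((-5)²) + (⅙)*(-5)²)*(1 + (-1/((-5)²) + (⅙)*(-5)²)) = -648 + (-1/25 + (⅙)*25)*(1 + (-1/25 + (⅙)*25)) = -648 + (-1*1/25 + 25/6)*(1 + (-1*1/25 + 25/6)) = -648 + (-1/25 + 25/6)*(1 + (-1/25 + 25/6)) = -648 + 619*(1 + 619/150)/150 = -648 + (619/150)*(769/150) = -648 + 476011/22500 = -14103989/22500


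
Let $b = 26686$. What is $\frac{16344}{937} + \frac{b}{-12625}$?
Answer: $\frac{181338218}{11829625} \approx 15.329$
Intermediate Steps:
$\frac{16344}{937} + \frac{b}{-12625} = \frac{16344}{937} + \frac{26686}{-12625} = 16344 \cdot \frac{1}{937} + 26686 \left(- \frac{1}{12625}\right) = \frac{16344}{937} - \frac{26686}{12625} = \frac{181338218}{11829625}$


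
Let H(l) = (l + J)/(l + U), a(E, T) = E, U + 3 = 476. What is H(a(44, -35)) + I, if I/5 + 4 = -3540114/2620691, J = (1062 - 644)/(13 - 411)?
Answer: -653743612763/24511322923 ≈ -26.671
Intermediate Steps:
U = 473 (U = -3 + 476 = 473)
J = -209/199 (J = 418/(-398) = 418*(-1/398) = -209/199 ≈ -1.0503)
I = -70114390/2620691 (I = -20 + 5*(-3540114/2620691) = -20 - 17700570/2620691 = -70114390/2620691 ≈ -26.754)
H(l) = (-209/199 + l)/(473 + l) (H(l) = (l - 209/199)/(l + 473) = (-209/199 + l)/(473 + l))
H(a(44, -35)) + I = (-209/199 + 44)/(473 + 44) - 70114390/2620691 = (8547/199)/517 - 70114390/2620691 = (1/517)*(8547/199) - 70114390/2620691 = 777/9353 - 70114390/2620691 = -653743612763/24511322923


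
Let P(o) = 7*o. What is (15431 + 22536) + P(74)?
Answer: 38485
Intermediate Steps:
(15431 + 22536) + P(74) = (15431 + 22536) + 7*74 = 37967 + 518 = 38485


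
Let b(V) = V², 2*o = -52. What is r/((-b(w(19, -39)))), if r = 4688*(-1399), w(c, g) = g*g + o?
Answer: 6558512/2235025 ≈ 2.9344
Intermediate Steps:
o = -26 (o = (½)*(-52) = -26)
w(c, g) = -26 + g² (w(c, g) = g*g - 26 = g² - 26 = -26 + g²)
r = -6558512
r/((-b(w(19, -39)))) = -6558512*(-1/(-26 + (-39)²)²) = -6558512*(-1/(-26 + 1521)²) = -6558512/((-1*1495²)) = -6558512/((-1*2235025)) = -6558512/(-2235025) = -6558512*(-1/2235025) = 6558512/2235025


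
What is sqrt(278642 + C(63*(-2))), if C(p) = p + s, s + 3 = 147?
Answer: 2*sqrt(69665) ≈ 527.88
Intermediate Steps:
s = 144 (s = -3 + 147 = 144)
C(p) = 144 + p (C(p) = p + 144 = 144 + p)
sqrt(278642 + C(63*(-2))) = sqrt(278642 + (144 + 63*(-2))) = sqrt(278642 + (144 - 126)) = sqrt(278642 + 18) = sqrt(278660) = 2*sqrt(69665)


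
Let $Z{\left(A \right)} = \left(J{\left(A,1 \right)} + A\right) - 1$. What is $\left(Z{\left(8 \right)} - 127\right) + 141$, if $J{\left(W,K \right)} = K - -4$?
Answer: $26$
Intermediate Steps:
$J{\left(W,K \right)} = 4 + K$ ($J{\left(W,K \right)} = K + 4 = 4 + K$)
$Z{\left(A \right)} = 4 + A$ ($Z{\left(A \right)} = \left(\left(4 + 1\right) + A\right) - 1 = \left(5 + A\right) - 1 = 4 + A$)
$\left(Z{\left(8 \right)} - 127\right) + 141 = \left(\left(4 + 8\right) - 127\right) + 141 = \left(12 - 127\right) + 141 = -115 + 141 = 26$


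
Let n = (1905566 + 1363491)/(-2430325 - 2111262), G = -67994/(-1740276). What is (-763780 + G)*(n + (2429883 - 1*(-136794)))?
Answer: -3873514040425590659047453/1975903714503 ≈ -1.9604e+12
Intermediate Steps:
G = 33997/870138 (G = -67994*(-1/1740276) = 33997/870138 ≈ 0.039071)
n = -3269057/4541587 (n = 3269057/(-4541587) = 3269057*(-1/4541587) = -3269057/4541587 ≈ -0.71980)
(-763780 + G)*(n + (2429883 - 1*(-136794))) = (-763780 + 33997/870138)*(-3269057/4541587 + (2429883 - 1*(-136794))) = -664593967643*(-3269057/4541587 + (2429883 + 136794))/870138 = -664593967643*(-3269057/4541587 + 2566677)/870138 = -664593967643/870138*11656783627342/4541587 = -3873514040425590659047453/1975903714503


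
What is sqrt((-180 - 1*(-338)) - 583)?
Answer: 5*I*sqrt(17) ≈ 20.616*I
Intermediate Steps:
sqrt((-180 - 1*(-338)) - 583) = sqrt((-180 + 338) - 583) = sqrt(158 - 583) = sqrt(-425) = 5*I*sqrt(17)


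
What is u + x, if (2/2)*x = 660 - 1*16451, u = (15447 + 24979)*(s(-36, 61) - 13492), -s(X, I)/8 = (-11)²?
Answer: -584575751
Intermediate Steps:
s(X, I) = -968 (s(X, I) = -8*(-11)² = -8*121 = -968)
u = -584559960 (u = (15447 + 24979)*(-968 - 13492) = 40426*(-14460) = -584559960)
x = -15791 (x = 660 - 1*16451 = 660 - 16451 = -15791)
u + x = -584559960 - 15791 = -584575751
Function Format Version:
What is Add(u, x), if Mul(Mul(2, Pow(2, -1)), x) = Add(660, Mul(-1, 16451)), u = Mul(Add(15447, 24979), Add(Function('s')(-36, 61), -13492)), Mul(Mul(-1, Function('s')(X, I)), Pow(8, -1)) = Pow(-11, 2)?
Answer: -584575751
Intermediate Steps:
Function('s')(X, I) = -968 (Function('s')(X, I) = Mul(-8, Pow(-11, 2)) = Mul(-8, 121) = -968)
u = -584559960 (u = Mul(Add(15447, 24979), Add(-968, -13492)) = Mul(40426, -14460) = -584559960)
x = -15791 (x = Add(660, Mul(-1, 16451)) = Add(660, -16451) = -15791)
Add(u, x) = Add(-584559960, -15791) = -584575751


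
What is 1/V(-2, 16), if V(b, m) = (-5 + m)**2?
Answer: 1/121 ≈ 0.0082645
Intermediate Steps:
1/V(-2, 16) = 1/((-5 + 16)**2) = 1/(11**2) = 1/121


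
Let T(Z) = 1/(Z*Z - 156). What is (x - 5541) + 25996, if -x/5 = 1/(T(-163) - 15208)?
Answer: 8216546642930/401688903 ≈ 20455.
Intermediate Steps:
T(Z) = 1/(-156 + Z²) (T(Z) = 1/(Z² - 156) = 1/(-156 + Z²))
x = 132065/401688903 (x = -5/(1/(-156 + (-163)²) - 15208) = -5/(1/(-156 + 26569) - 15208) = -5/(1/26413 - 15208) = -5/(-401688903/26413) = -5*(-26413/401688903) = 132065/401688903 ≈ 0.00032877)
(x - 5541) + 25996 = (132065/401688903 - 5541) + 25996 = -2225758079458/401688903 + 25996 = 8216546642930/401688903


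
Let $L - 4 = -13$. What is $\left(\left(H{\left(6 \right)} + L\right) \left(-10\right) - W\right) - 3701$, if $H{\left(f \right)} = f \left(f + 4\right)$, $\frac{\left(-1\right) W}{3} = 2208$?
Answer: $2413$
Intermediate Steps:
$W = -6624$ ($W = \left(-3\right) 2208 = -6624$)
$L = -9$ ($L = 4 - 13 = -9$)
$H{\left(f \right)} = f \left(4 + f\right)$
$\left(\left(H{\left(6 \right)} + L\right) \left(-10\right) - W\right) - 3701 = \left(\left(6 \left(4 + 6\right) - 9\right) \left(-10\right) - -6624\right) - 3701 = \left(\left(6 \cdot 10 - 9\right) \left(-10\right) + 6624\right) - 3701 = \left(\left(60 - 9\right) \left(-10\right) + 6624\right) - 3701 = \left(51 \left(-10\right) + 6624\right) - 3701 = \left(-510 + 6624\right) - 3701 = 6114 - 3701 = 2413$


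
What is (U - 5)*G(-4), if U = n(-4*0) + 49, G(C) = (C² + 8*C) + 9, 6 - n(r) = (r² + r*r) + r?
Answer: -350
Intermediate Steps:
n(r) = 6 - r - 2*r² (n(r) = 6 - ((r² + r*r) + r) = 6 - ((r² + r²) + r) = 6 - (2*r² + r) = 6 - (r + 2*r²) = 6 + (-r - 2*r²) = 6 - r - 2*r²)
G(C) = 9 + C² + 8*C
U = 55 (U = (6 - (-4)*0 - 2*(-4*0)²) + 49 = (6 - 1*0 - 2*0²) + 49 = (6 + 0 - 2*0) + 49 = (6 + 0 + 0) + 49 = 6 + 49 = 55)
(U - 5)*G(-4) = (55 - 5)*(9 + (-4)² + 8*(-4)) = 50*(9 + 16 - 32) = 50*(-7) = -350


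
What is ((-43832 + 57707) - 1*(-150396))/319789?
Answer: 164271/319789 ≈ 0.51369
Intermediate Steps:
((-43832 + 57707) - 1*(-150396))/319789 = (13875 + 150396)*(1/319789) = 164271*(1/319789) = 164271/319789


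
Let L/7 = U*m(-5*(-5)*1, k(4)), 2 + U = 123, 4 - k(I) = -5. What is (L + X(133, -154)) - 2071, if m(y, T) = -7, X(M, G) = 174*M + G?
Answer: 14988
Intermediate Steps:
X(M, G) = G + 174*M
k(I) = 9 (k(I) = 4 - 1*(-5) = 4 + 5 = 9)
U = 121 (U = -2 + 123 = 121)
L = -5929 (L = 7*(121*(-7)) = 7*(-847) = -5929)
(L + X(133, -154)) - 2071 = (-5929 + (-154 + 174*133)) - 2071 = (-5929 + (-154 + 23142)) - 2071 = (-5929 + 22988) - 2071 = 17059 - 2071 = 14988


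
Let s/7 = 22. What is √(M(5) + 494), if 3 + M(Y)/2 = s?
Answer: 2*√199 ≈ 28.213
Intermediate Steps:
s = 154 (s = 7*22 = 154)
M(Y) = 302 (M(Y) = -6 + 2*154 = -6 + 308 = 302)
√(M(5) + 494) = √(302 + 494) = √796 = 2*√199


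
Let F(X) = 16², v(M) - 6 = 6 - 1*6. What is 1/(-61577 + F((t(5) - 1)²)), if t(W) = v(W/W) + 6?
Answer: -1/61321 ≈ -1.6308e-5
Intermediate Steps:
v(M) = 6 (v(M) = 6 + (6 - 1*6) = 6 + (6 - 6) = 6 + 0 = 6)
t(W) = 12 (t(W) = 6 + 6 = 12)
F(X) = 256
1/(-61577 + F((t(5) - 1)²)) = 1/(-61577 + 256) = 1/(-61321) = -1/61321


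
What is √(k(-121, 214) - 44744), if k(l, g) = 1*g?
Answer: I*√44530 ≈ 211.02*I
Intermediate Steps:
k(l, g) = g
√(k(-121, 214) - 44744) = √(214 - 44744) = √(-44530) = I*√44530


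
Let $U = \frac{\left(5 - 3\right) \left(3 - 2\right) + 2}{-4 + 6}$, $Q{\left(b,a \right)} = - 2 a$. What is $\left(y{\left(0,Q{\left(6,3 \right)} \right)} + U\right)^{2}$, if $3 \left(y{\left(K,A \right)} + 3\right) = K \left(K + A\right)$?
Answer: $1$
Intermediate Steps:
$y{\left(K,A \right)} = -3 + \frac{K \left(A + K\right)}{3}$ ($y{\left(K,A \right)} = -3 + \frac{K \left(K + A\right)}{3} = -3 + \frac{K \left(A + K\right)}{3}$)
$U = 2$ ($U = \frac{2 \cdot 1 + 2}{2} = \left(2 + 2\right) \frac{1}{2} = 4 \cdot \frac{1}{2} = 2$)
$\left(y{\left(0,Q{\left(6,3 \right)} \right)} + U\right)^{2} = \left(\left(-3 + \frac{0^{2}}{3} + \frac{1}{3} \left(\left(-2\right) 3\right) 0\right) + 2\right)^{2} = \left(\left(-3 + \frac{1}{3} \cdot 0 + \frac{1}{3} \left(-6\right) 0\right) + 2\right)^{2} = \left(\left(-3 + 0 + 0\right) + 2\right)^{2} = \left(-3 + 2\right)^{2} = \left(-1\right)^{2} = 1$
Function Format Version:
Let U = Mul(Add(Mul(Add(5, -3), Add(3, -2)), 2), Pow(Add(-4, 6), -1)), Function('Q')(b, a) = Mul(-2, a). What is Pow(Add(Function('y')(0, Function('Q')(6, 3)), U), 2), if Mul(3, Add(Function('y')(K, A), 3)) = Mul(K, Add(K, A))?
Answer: 1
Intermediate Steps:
Function('y')(K, A) = Add(-3, Mul(Rational(1, 3), K, Add(A, K))) (Function('y')(K, A) = Add(-3, Mul(Rational(1, 3), Mul(K, Add(K, A)))) = Add(-3, Mul(Rational(1, 3), Mul(K, Add(A, K)))) = Add(-3, Mul(Rational(1, 3), K, Add(A, K))))
U = 2 (U = Mul(Add(Mul(2, 1), 2), Pow(2, -1)) = Mul(Add(2, 2), Rational(1, 2)) = Mul(4, Rational(1, 2)) = 2)
Pow(Add(Function('y')(0, Function('Q')(6, 3)), U), 2) = Pow(Add(Add(-3, Mul(Rational(1, 3), Pow(0, 2)), Mul(Rational(1, 3), Mul(-2, 3), 0)), 2), 2) = Pow(Add(Add(-3, Mul(Rational(1, 3), 0), Mul(Rational(1, 3), -6, 0)), 2), 2) = Pow(Add(Add(-3, 0, 0), 2), 2) = Pow(Add(-3, 2), 2) = Pow(-1, 2) = 1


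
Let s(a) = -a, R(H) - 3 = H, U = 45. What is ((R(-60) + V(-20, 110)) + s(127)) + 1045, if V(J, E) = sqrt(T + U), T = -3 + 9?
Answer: 861 + sqrt(51) ≈ 868.14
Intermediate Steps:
R(H) = 3 + H
T = 6
V(J, E) = sqrt(51) (V(J, E) = sqrt(6 + 45) = sqrt(51))
((R(-60) + V(-20, 110)) + s(127)) + 1045 = (((3 - 60) + sqrt(51)) - 1*127) + 1045 = ((-57 + sqrt(51)) - 127) + 1045 = (-184 + sqrt(51)) + 1045 = 861 + sqrt(51)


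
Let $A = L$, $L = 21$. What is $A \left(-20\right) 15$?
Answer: $-6300$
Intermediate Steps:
$A = 21$
$A \left(-20\right) 15 = 21 \left(-20\right) 15 = \left(-420\right) 15 = -6300$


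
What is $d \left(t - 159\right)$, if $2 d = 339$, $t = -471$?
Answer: $-106785$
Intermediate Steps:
$d = \frac{339}{2}$ ($d = \frac{1}{2} \cdot 339 = \frac{339}{2} \approx 169.5$)
$d \left(t - 159\right) = \frac{339 \left(-471 - 159\right)}{2} = \frac{339}{2} \left(-630\right) = -106785$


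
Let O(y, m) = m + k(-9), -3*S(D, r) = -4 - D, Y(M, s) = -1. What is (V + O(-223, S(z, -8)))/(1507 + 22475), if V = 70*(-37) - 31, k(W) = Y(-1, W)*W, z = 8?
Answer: -1304/11991 ≈ -0.10875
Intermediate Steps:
k(W) = -W
S(D, r) = 4/3 + D/3 (S(D, r) = -(-4 - D)/3 = 4/3 + D/3)
O(y, m) = 9 + m (O(y, m) = m - 1*(-9) = m + 9 = 9 + m)
V = -2621 (V = -2590 - 31 = -2621)
(V + O(-223, S(z, -8)))/(1507 + 22475) = (-2621 + (9 + (4/3 + (⅓)*8)))/(1507 + 22475) = (-2621 + (9 + (4/3 + 8/3)))/23982 = (-2621 + (9 + 4))*(1/23982) = (-2621 + 13)*(1/23982) = -2608*1/23982 = -1304/11991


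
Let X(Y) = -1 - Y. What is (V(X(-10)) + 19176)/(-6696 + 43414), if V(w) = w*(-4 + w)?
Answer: 19221/36718 ≈ 0.52348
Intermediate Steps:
(V(X(-10)) + 19176)/(-6696 + 43414) = ((-1 - 1*(-10))*(-4 + (-1 - 1*(-10))) + 19176)/(-6696 + 43414) = ((-1 + 10)*(-4 + (-1 + 10)) + 19176)/36718 = (9*(-4 + 9) + 19176)*(1/36718) = (9*5 + 19176)*(1/36718) = (45 + 19176)*(1/36718) = 19221*(1/36718) = 19221/36718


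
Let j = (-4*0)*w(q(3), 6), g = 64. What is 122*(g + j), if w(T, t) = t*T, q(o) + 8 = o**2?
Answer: 7808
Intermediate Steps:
q(o) = -8 + o**2
w(T, t) = T*t
j = 0 (j = (-4*0)*((-8 + 3**2)*6) = 0*((-8 + 9)*6) = 0*(1*6) = 0*6 = 0)
122*(g + j) = 122*(64 + 0) = 122*64 = 7808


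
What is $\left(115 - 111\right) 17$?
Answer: $68$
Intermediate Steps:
$\left(115 - 111\right) 17 = 4 \cdot 17 = 68$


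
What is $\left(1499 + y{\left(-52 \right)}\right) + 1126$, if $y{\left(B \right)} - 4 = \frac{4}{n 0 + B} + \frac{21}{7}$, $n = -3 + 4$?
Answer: $\frac{34215}{13} \approx 2631.9$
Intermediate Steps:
$n = 1$
$y{\left(B \right)} = 7 + \frac{4}{B}$ ($y{\left(B \right)} = 4 + \left(\frac{4}{1 \cdot 0 + B} + \frac{21}{7}\right) = 4 + \left(\frac{4}{0 + B} + 21 \cdot \frac{1}{7}\right) = 4 + \left(\frac{4}{B} + 3\right) = 4 + \left(3 + \frac{4}{B}\right) = 7 + \frac{4}{B}$)
$\left(1499 + y{\left(-52 \right)}\right) + 1126 = \left(1499 + \left(7 + \frac{4}{-52}\right)\right) + 1126 = \left(1499 + \left(7 + 4 \left(- \frac{1}{52}\right)\right)\right) + 1126 = \left(1499 + \left(7 - \frac{1}{13}\right)\right) + 1126 = \left(1499 + \frac{90}{13}\right) + 1126 = \frac{19577}{13} + 1126 = \frac{34215}{13}$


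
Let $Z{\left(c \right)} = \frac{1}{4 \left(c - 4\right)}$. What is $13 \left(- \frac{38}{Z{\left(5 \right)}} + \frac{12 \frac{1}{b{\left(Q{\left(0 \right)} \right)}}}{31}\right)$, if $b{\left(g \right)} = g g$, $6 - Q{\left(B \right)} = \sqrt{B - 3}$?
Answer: $\frac{52 \left(- 12957 i - 4712 \sqrt{3}\right)}{31 \left(4 \sqrt{3} + 11 i\right)} \approx -1975.9 + 0.068766 i$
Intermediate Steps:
$Q{\left(B \right)} = 6 - \sqrt{-3 + B}$ ($Q{\left(B \right)} = 6 - \sqrt{B - 3} = 6 - \sqrt{-3 + B}$)
$Z{\left(c \right)} = \frac{1}{-16 + 4 c}$ ($Z{\left(c \right)} = \frac{1}{4 \left(-4 + c\right)} = \frac{1}{-16 + 4 c}$)
$b{\left(g \right)} = g^{2}$
$13 \left(- \frac{38}{Z{\left(5 \right)}} + \frac{12 \frac{1}{b{\left(Q{\left(0 \right)} \right)}}}{31}\right) = 13 \left(- \frac{38}{\frac{1}{4} \frac{1}{-4 + 5}} + \frac{12 \frac{1}{\left(6 - \sqrt{-3 + 0}\right)^{2}}}{31}\right) = 13 \left(- \frac{38}{\frac{1}{4} \cdot 1^{-1}} + \frac{12}{\left(6 - \sqrt{-3}\right)^{2}} \cdot \frac{1}{31}\right) = 13 \left(- \frac{38}{\frac{1}{4} \cdot 1} + \frac{12}{\left(6 - i \sqrt{3}\right)^{2}} \cdot \frac{1}{31}\right) = 13 \left(- 38 \frac{1}{\frac{1}{4}} + \frac{12}{\left(6 - i \sqrt{3}\right)^{2}} \cdot \frac{1}{31}\right) = 13 \left(\left(-38\right) 4 + \frac{12}{\left(6 - i \sqrt{3}\right)^{2}} \cdot \frac{1}{31}\right) = 13 \left(-152 + \frac{12}{31 \left(6 - i \sqrt{3}\right)^{2}}\right) = -1976 + \frac{156}{31 \left(6 - i \sqrt{3}\right)^{2}}$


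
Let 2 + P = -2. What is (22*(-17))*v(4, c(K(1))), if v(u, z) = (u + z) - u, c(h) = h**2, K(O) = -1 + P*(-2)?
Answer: -18326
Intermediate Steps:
P = -4 (P = -2 - 2 = -4)
K(O) = 7 (K(O) = -1 - 4*(-2) = -1 + 8 = 7)
v(u, z) = z
(22*(-17))*v(4, c(K(1))) = (22*(-17))*7**2 = -374*49 = -18326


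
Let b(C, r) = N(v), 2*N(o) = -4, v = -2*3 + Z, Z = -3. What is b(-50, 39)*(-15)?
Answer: 30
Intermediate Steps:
v = -9 (v = -2*3 - 3 = -6 - 3 = -9)
N(o) = -2 (N(o) = (1/2)*(-4) = -2)
b(C, r) = -2
b(-50, 39)*(-15) = -2*(-15) = 30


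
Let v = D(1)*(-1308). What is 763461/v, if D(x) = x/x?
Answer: -254487/436 ≈ -583.69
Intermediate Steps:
D(x) = 1
v = -1308 (v = 1*(-1308) = -1308)
763461/v = 763461/(-1308) = 763461*(-1/1308) = -254487/436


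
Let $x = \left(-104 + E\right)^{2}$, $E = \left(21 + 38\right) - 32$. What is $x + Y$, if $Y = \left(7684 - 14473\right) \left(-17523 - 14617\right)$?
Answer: $218204389$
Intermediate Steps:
$E = 27$ ($E = 59 - 32 = 27$)
$x = 5929$ ($x = \left(-104 + 27\right)^{2} = \left(-77\right)^{2} = 5929$)
$Y = 218198460$ ($Y = \left(-6789\right) \left(-32140\right) = 218198460$)
$x + Y = 5929 + 218198460 = 218204389$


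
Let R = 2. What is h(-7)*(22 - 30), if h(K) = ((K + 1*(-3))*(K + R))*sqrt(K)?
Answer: -400*I*sqrt(7) ≈ -1058.3*I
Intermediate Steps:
h(K) = sqrt(K)*(-3 + K)*(2 + K) (h(K) = ((K + 1*(-3))*(K + 2))*sqrt(K) = ((K - 3)*(2 + K))*sqrt(K) = ((-3 + K)*(2 + K))*sqrt(K) = sqrt(K)*(-3 + K)*(2 + K))
h(-7)*(22 - 30) = (sqrt(-7)*(-6 + (-7)**2 - 1*(-7)))*(22 - 30) = ((I*sqrt(7))*(-6 + 49 + 7))*(-8) = ((I*sqrt(7))*50)*(-8) = (50*I*sqrt(7))*(-8) = -400*I*sqrt(7)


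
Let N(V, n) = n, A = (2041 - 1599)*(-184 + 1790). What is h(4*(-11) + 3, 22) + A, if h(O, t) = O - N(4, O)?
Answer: 709852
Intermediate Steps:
A = 709852 (A = 442*1606 = 709852)
h(O, t) = 0 (h(O, t) = O - O = 0)
h(4*(-11) + 3, 22) + A = 0 + 709852 = 709852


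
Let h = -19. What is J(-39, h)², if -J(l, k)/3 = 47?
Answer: 19881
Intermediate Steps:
J(l, k) = -141 (J(l, k) = -3*47 = -141)
J(-39, h)² = (-141)² = 19881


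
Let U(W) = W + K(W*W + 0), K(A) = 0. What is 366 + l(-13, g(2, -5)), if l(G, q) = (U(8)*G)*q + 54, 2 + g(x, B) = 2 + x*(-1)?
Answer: 628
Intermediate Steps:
U(W) = W (U(W) = W + 0 = W)
g(x, B) = -x (g(x, B) = -2 + (2 + x*(-1)) = -2 + (2 - x) = -x)
l(G, q) = 54 + 8*G*q (l(G, q) = (8*G)*q + 54 = 8*G*q + 54 = 54 + 8*G*q)
366 + l(-13, g(2, -5)) = 366 + (54 + 8*(-13)*(-1*2)) = 366 + (54 + 8*(-13)*(-2)) = 366 + (54 + 208) = 366 + 262 = 628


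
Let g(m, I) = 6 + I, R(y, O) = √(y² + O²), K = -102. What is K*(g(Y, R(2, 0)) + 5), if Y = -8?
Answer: -1326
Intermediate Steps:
R(y, O) = √(O² + y²)
K*(g(Y, R(2, 0)) + 5) = -102*((6 + √(0² + 2²)) + 5) = -102*((6 + √(0 + 4)) + 5) = -102*((6 + √4) + 5) = -102*((6 + 2) + 5) = -102*(8 + 5) = -102*13 = -1326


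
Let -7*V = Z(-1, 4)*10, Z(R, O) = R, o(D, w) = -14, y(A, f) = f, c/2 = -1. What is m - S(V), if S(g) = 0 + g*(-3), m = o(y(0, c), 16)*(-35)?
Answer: 3460/7 ≈ 494.29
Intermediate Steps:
c = -2 (c = 2*(-1) = -2)
V = 10/7 (V = -(-1)*10/7 = -⅐*(-10) = 10/7 ≈ 1.4286)
m = 490 (m = -14*(-35) = 490)
S(g) = -3*g (S(g) = 0 - 3*g = -3*g)
m - S(V) = 490 - (-3)*10/7 = 490 - 1*(-30/7) = 490 + 30/7 = 3460/7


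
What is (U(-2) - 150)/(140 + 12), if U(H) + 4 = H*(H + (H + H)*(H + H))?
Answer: -91/76 ≈ -1.1974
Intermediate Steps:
U(H) = -4 + H*(H + 4*H²) (U(H) = -4 + H*(H + (H + H)*(H + H)) = -4 + H*(H + (2*H)*(2*H)) = -4 + H*(H + 4*H²))
(U(-2) - 150)/(140 + 12) = ((-4 + (-2)² + 4*(-2)³) - 150)/(140 + 12) = ((-4 + 4 + 4*(-8)) - 150)/152 = ((-4 + 4 - 32) - 150)*(1/152) = (-32 - 150)*(1/152) = -182*1/152 = -91/76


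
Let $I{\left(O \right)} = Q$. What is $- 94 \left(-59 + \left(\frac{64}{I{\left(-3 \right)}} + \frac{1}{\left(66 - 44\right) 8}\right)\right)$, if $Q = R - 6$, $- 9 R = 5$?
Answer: $\frac{33556731}{5192} \approx 6463.2$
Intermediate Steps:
$R = - \frac{5}{9}$ ($R = \left(- \frac{1}{9}\right) 5 = - \frac{5}{9} \approx -0.55556$)
$Q = - \frac{59}{9}$ ($Q = - \frac{5}{9} - 6 = - \frac{59}{9} \approx -6.5556$)
$I{\left(O \right)} = - \frac{59}{9}$
$- 94 \left(-59 + \left(\frac{64}{I{\left(-3 \right)}} + \frac{1}{\left(66 - 44\right) 8}\right)\right) = - 94 \left(-59 + \left(\frac{64}{- \frac{59}{9}} + \frac{1}{\left(66 - 44\right) 8}\right)\right) = - 94 \left(-59 + \left(64 \left(- \frac{9}{59}\right) + \frac{1}{22} \cdot \frac{1}{8}\right)\right) = - 94 \left(-59 + \left(- \frac{576}{59} + \frac{1}{22} \cdot \frac{1}{8}\right)\right) = - 94 \left(-59 + \left(- \frac{576}{59} + \frac{1}{176}\right)\right) = - 94 \left(-59 - \frac{101317}{10384}\right) = \left(-94\right) \left(- \frac{713973}{10384}\right) = \frac{33556731}{5192}$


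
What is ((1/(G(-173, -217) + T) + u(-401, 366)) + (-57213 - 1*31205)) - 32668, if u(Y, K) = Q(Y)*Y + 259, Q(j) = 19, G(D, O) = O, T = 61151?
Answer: -7826728563/60934 ≈ -1.2845e+5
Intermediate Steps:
u(Y, K) = 259 + 19*Y (u(Y, K) = 19*Y + 259 = 259 + 19*Y)
((1/(G(-173, -217) + T) + u(-401, 366)) + (-57213 - 1*31205)) - 32668 = ((1/(-217 + 61151) + (259 + 19*(-401))) + (-57213 - 1*31205)) - 32668 = ((1/60934 + (259 - 7619)) + (-57213 - 31205)) - 32668 = ((1/60934 - 7360) - 88418) - 32668 = (-448474239/60934 - 88418) - 32668 = -5836136651/60934 - 32668 = -7826728563/60934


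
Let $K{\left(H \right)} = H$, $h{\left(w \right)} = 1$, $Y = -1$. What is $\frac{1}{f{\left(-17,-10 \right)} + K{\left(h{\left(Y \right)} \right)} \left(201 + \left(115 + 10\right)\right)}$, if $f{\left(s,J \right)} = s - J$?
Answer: $\frac{1}{319} \approx 0.0031348$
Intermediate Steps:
$\frac{1}{f{\left(-17,-10 \right)} + K{\left(h{\left(Y \right)} \right)} \left(201 + \left(115 + 10\right)\right)} = \frac{1}{\left(-17 - -10\right) + 1 \left(201 + \left(115 + 10\right)\right)} = \frac{1}{\left(-17 + 10\right) + 1 \left(201 + 125\right)} = \frac{1}{-7 + 1 \cdot 326} = \frac{1}{-7 + 326} = \frac{1}{319}$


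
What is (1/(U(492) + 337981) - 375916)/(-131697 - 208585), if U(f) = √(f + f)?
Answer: 42941319004362351/38870806013996314 + √246/19435403006998157 ≈ 1.1047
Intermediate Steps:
U(f) = √2*√f (U(f) = √(2*f) = √2*√f)
(1/(U(492) + 337981) - 375916)/(-131697 - 208585) = (1/(√2*√492 + 337981) - 375916)/(-131697 - 208585) = (1/(√2*(2*√123) + 337981) - 375916)/(-340282) = (1/(2*√246 + 337981) - 375916)*(-1/340282) = (1/(337981 + 2*√246) - 375916)*(-1/340282) = (-375916 + 1/(337981 + 2*√246))*(-1/340282) = 187958/170141 - 1/(340282*(337981 + 2*√246))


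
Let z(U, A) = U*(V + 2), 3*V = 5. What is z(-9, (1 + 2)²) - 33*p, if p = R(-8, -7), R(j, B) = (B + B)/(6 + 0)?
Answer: 44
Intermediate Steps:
V = 5/3 (V = (⅓)*5 = 5/3 ≈ 1.6667)
R(j, B) = B/3 (R(j, B) = (2*B)/6 = (2*B)*(⅙) = B/3)
z(U, A) = 11*U/3 (z(U, A) = U*(5/3 + 2) = U*(11/3) = 11*U/3)
p = -7/3 (p = (⅓)*(-7) = -7/3 ≈ -2.3333)
z(-9, (1 + 2)²) - 33*p = (11/3)*(-9) - 33*(-7/3) = -33 + 77 = 44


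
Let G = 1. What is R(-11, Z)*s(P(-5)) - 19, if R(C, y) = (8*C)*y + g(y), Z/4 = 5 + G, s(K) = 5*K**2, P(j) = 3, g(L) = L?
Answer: -93979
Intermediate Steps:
Z = 24 (Z = 4*(5 + 1) = 4*6 = 24)
R(C, y) = y + 8*C*y (R(C, y) = (8*C)*y + y = 8*C*y + y = y + 8*C*y)
R(-11, Z)*s(P(-5)) - 19 = (24*(1 + 8*(-11)))*(5*3**2) - 19 = (24*(1 - 88))*(5*9) - 19 = (24*(-87))*45 - 19 = -2088*45 - 19 = -93960 - 19 = -93979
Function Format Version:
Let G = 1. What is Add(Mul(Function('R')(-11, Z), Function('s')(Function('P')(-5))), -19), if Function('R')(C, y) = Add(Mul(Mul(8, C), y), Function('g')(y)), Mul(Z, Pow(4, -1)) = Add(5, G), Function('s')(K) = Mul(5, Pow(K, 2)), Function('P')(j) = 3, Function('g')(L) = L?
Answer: -93979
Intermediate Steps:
Z = 24 (Z = Mul(4, Add(5, 1)) = Mul(4, 6) = 24)
Function('R')(C, y) = Add(y, Mul(8, C, y)) (Function('R')(C, y) = Add(Mul(Mul(8, C), y), y) = Add(Mul(8, C, y), y) = Add(y, Mul(8, C, y)))
Add(Mul(Function('R')(-11, Z), Function('s')(Function('P')(-5))), -19) = Add(Mul(Mul(24, Add(1, Mul(8, -11))), Mul(5, Pow(3, 2))), -19) = Add(Mul(Mul(24, Add(1, -88)), Mul(5, 9)), -19) = Add(Mul(Mul(24, -87), 45), -19) = Add(Mul(-2088, 45), -19) = Add(-93960, -19) = -93979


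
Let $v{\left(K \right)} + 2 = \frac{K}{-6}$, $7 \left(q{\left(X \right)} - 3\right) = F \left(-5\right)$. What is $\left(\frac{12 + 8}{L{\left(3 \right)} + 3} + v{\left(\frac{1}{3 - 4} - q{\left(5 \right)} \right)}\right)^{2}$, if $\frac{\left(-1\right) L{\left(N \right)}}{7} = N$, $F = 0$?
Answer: $\frac{484}{81} \approx 5.9753$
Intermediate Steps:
$L{\left(N \right)} = - 7 N$
$q{\left(X \right)} = 3$ ($q{\left(X \right)} = 3 + \frac{0 \left(-5\right)}{7} = 3 + \frac{1}{7} \cdot 0 = 3 + 0 = 3$)
$v{\left(K \right)} = -2 - \frac{K}{6}$ ($v{\left(K \right)} = -2 + \frac{K}{-6} = -2 + K \left(- \frac{1}{6}\right) = -2 - \frac{K}{6}$)
$\left(\frac{12 + 8}{L{\left(3 \right)} + 3} + v{\left(\frac{1}{3 - 4} - q{\left(5 \right)} \right)}\right)^{2} = \left(\frac{12 + 8}{\left(-7\right) 3 + 3} - \left(2 + \frac{\frac{1}{3 - 4} - 3}{6}\right)\right)^{2} = \left(\frac{20}{-21 + 3} - \left(2 + \frac{\frac{1}{-1} - 3}{6}\right)\right)^{2} = \left(\frac{20}{-18} - \left(2 + \frac{-1 - 3}{6}\right)\right)^{2} = \left(20 \left(- \frac{1}{18}\right) - \frac{4}{3}\right)^{2} = \left(- \frac{10}{9} + \left(-2 + \frac{2}{3}\right)\right)^{2} = \left(- \frac{10}{9} - \frac{4}{3}\right)^{2} = \left(- \frac{22}{9}\right)^{2} = \frac{484}{81}$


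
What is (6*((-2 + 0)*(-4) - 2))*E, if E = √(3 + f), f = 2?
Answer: 36*√5 ≈ 80.498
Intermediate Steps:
E = √5 (E = √(3 + 2) = √5 ≈ 2.2361)
(6*((-2 + 0)*(-4) - 2))*E = (6*((-2 + 0)*(-4) - 2))*√5 = (6*(-2*(-4) - 2))*√5 = (6*(8 - 2))*√5 = (6*6)*√5 = 36*√5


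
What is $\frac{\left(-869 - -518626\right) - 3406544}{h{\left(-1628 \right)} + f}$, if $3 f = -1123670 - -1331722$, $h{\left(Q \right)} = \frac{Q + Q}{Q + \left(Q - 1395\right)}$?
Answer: $- \frac{40307245011}{967659620} \approx -41.654$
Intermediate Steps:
$h{\left(Q \right)} = \frac{2 Q}{-1395 + 2 Q}$ ($h{\left(Q \right)} = \frac{2 Q}{Q + \left(-1395 + Q\right)} = \frac{2 Q}{-1395 + 2 Q}$)
$f = \frac{208052}{3}$ ($f = \frac{-1123670 - -1331722}{3} = \frac{-1123670 + 1331722}{3} = \frac{1}{3} \cdot 208052 = \frac{208052}{3} \approx 69351.0$)
$\frac{\left(-869 - -518626\right) - 3406544}{h{\left(-1628 \right)} + f} = \frac{\left(-869 - -518626\right) - 3406544}{2 \left(-1628\right) \frac{1}{-1395 + 2 \left(-1628\right)} + \frac{208052}{3}} = \frac{\left(-869 + 518626\right) - 3406544}{2 \left(-1628\right) \frac{1}{-1395 - 3256} + \frac{208052}{3}} = \frac{517757 - 3406544}{2 \left(-1628\right) \frac{1}{-4651} + \frac{208052}{3}} = - \frac{2888787}{2 \left(-1628\right) \left(- \frac{1}{4651}\right) + \frac{208052}{3}} = - \frac{2888787}{\frac{3256}{4651} + \frac{208052}{3}} = - \frac{2888787}{\frac{967659620}{13953}} = \left(-2888787\right) \frac{13953}{967659620} = - \frac{40307245011}{967659620}$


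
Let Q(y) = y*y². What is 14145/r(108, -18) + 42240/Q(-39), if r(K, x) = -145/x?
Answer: 1006472386/573417 ≈ 1755.2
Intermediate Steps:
Q(y) = y³
14145/r(108, -18) + 42240/Q(-39) = 14145/((-145/(-18))) + 42240/((-39)³) = 14145/((-145*(-1/18))) + 42240/(-59319) = 14145/(145/18) + 42240*(-1/59319) = 14145*(18/145) - 14080/19773 = 50922/29 - 14080/19773 = 1006472386/573417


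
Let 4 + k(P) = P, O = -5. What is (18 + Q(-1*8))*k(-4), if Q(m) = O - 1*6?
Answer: -56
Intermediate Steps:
k(P) = -4 + P
Q(m) = -11 (Q(m) = -5 - 1*6 = -5 - 6 = -11)
(18 + Q(-1*8))*k(-4) = (18 - 11)*(-4 - 4) = 7*(-8) = -56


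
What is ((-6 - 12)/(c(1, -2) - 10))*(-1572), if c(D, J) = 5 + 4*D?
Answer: -28296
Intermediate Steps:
((-6 - 12)/(c(1, -2) - 10))*(-1572) = ((-6 - 12)/((5 + 4*1) - 10))*(-1572) = -18/((5 + 4) - 10)*(-1572) = -18/(9 - 10)*(-1572) = -18/(-1)*(-1572) = -18*(-1)*(-1572) = 18*(-1572) = -28296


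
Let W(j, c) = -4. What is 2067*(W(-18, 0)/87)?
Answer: -2756/29 ≈ -95.034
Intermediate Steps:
2067*(W(-18, 0)/87) = 2067*(-4/87) = -2756/29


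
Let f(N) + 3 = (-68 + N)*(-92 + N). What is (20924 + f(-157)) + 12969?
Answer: 89915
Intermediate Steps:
f(N) = -3 + (-92 + N)*(-68 + N) (f(N) = -3 + (-68 + N)*(-92 + N) = -3 + (-92 + N)*(-68 + N))
(20924 + f(-157)) + 12969 = (20924 + (6253 + (-157)² - 160*(-157))) + 12969 = (20924 + (6253 + 24649 + 25120)) + 12969 = (20924 + 56022) + 12969 = 76946 + 12969 = 89915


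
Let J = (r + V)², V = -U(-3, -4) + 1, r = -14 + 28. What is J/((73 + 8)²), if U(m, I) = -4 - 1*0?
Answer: 361/6561 ≈ 0.055022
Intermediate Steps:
U(m, I) = -4 (U(m, I) = -4 + 0 = -4)
r = 14
V = 5 (V = -1*(-4) + 1 = 4 + 1 = 5)
J = 361 (J = (14 + 5)² = 19² = 361)
J/((73 + 8)²) = 361/((73 + 8)²) = 361/(81²) = 361/6561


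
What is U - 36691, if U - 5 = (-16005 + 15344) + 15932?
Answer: -21415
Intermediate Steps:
U = 15276 (U = 5 + ((-16005 + 15344) + 15932) = 5 + (-661 + 15932) = 5 + 15271 = 15276)
U - 36691 = 15276 - 36691 = -21415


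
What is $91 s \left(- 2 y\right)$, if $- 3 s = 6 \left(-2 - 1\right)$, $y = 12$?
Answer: $-13104$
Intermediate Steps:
$s = 6$ ($s = - \frac{6 \left(-2 - 1\right)}{3} = - \frac{6 \left(-3\right)}{3} = \left(- \frac{1}{3}\right) \left(-18\right) = 6$)
$91 s \left(- 2 y\right) = 91 \cdot 6 \left(\left(-2\right) 12\right) = 546 \left(-24\right) = -13104$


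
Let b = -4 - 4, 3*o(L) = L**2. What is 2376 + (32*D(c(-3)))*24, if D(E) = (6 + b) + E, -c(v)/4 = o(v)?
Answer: -8376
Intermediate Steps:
o(L) = L**2/3
b = -8
c(v) = -4*v**2/3
D(E) = -2 + E (D(E) = (6 - 8) + E = -2 + E)
2376 + (32*D(c(-3)))*24 = 2376 + (32*(-2 - 4/3*(-3)**2))*24 = 2376 + (32*(-2 - 4/3*9))*24 = 2376 + (32*(-2 - 12))*24 = 2376 + (32*(-14))*24 = 2376 - 448*24 = 2376 - 10752 = -8376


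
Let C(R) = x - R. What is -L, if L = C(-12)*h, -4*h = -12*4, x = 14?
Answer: -312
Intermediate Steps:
C(R) = 14 - R
h = 12 (h = -(-3)*4 = -¼*(-48) = 12)
L = 312 (L = (14 - 1*(-12))*12 = (14 + 12)*12 = 26*12 = 312)
-L = -1*312 = -312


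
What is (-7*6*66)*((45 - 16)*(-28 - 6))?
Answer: 2733192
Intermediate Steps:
(-7*6*66)*((45 - 16)*(-28 - 6)) = (-42*66)*(29*(-34)) = -2772*(-986) = 2733192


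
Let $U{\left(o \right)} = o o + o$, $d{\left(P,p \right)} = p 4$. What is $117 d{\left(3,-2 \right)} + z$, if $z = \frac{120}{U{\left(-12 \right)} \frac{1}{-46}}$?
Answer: $- \frac{10756}{11} \approx -977.82$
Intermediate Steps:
$d{\left(P,p \right)} = 4 p$
$U{\left(o \right)} = o + o^{2}$ ($U{\left(o \right)} = o^{2} + o = o + o^{2}$)
$z = - \frac{460}{11}$ ($z = \frac{120}{- 12 \left(1 - 12\right) \frac{1}{-46}} = \frac{120}{\left(-12\right) \left(-11\right) \left(- \frac{1}{46}\right)} = \frac{120}{132 \left(- \frac{1}{46}\right)} = \frac{120}{- \frac{66}{23}} = 120 \left(- \frac{23}{66}\right) = - \frac{460}{11} \approx -41.818$)
$117 d{\left(3,-2 \right)} + z = 117 \cdot 4 \left(-2\right) - \frac{460}{11} = 117 \left(-8\right) - \frac{460}{11} = -936 - \frac{460}{11} = - \frac{10756}{11}$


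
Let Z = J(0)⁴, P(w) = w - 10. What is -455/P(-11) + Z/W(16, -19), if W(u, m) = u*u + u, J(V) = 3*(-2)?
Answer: 1348/51 ≈ 26.431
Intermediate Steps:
J(V) = -6
P(w) = -10 + w
W(u, m) = u + u² (W(u, m) = u² + u = u + u²)
Z = 1296 (Z = (-6)⁴ = 1296)
-455/P(-11) + Z/W(16, -19) = -455/(-10 - 11) + 1296/((16*(1 + 16))) = -455/(-21) + 1296/((16*17)) = -455*(-1/21) + 1296/272 = 65/3 + 1296*(1/272) = 65/3 + 81/17 = 1348/51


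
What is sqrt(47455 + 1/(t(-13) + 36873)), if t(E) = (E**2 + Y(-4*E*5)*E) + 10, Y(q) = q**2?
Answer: sqrt(8405937812325143)/420874 ≈ 217.84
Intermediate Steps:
t(E) = 10 + E**2 + 400*E**3 (t(E) = (E**2 + (-4*E*5)**2*E) + 10 = (E**2 + (-20*E)**2*E) + 10 = (E**2 + (400*E**2)*E) + 10 = (E**2 + 400*E**3) + 10 = 10 + E**2 + 400*E**3)
sqrt(47455 + 1/(t(-13) + 36873)) = sqrt(47455 + 1/((10 + (-13)**2 + 400*(-13)**3) + 36873)) = sqrt(47455 + 1/((10 + 169 + 400*(-2197)) + 36873)) = sqrt(47455 + 1/((10 + 169 - 878800) + 36873)) = sqrt(47455 + 1/(-878621 + 36873)) = sqrt(47455 + 1/(-841748)) = sqrt(47455 - 1/841748) = sqrt(39945151339/841748) = sqrt(8405937812325143)/420874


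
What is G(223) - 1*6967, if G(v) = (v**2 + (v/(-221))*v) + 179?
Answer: 9440232/221 ≈ 42716.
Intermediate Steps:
G(v) = 179 + 220*v**2/221 (G(v) = (v**2 + (v*(-1/221))*v) + 179 = (v**2 + (-v/221)*v) + 179 = (v**2 - v**2/221) + 179 = 220*v**2/221 + 179 = 179 + 220*v**2/221)
G(223) - 1*6967 = (179 + (220/221)*223**2) - 1*6967 = (179 + (220/221)*49729) - 6967 = (179 + 10940380/221) - 6967 = 10979939/221 - 6967 = 9440232/221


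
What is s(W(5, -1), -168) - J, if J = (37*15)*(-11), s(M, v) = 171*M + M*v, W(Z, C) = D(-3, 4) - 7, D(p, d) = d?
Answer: 6096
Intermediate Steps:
W(Z, C) = -3 (W(Z, C) = 4 - 7 = -3)
J = -6105 (J = 555*(-11) = -6105)
s(W(5, -1), -168) - J = -3*(171 - 168) - 1*(-6105) = -3*3 + 6105 = -9 + 6105 = 6096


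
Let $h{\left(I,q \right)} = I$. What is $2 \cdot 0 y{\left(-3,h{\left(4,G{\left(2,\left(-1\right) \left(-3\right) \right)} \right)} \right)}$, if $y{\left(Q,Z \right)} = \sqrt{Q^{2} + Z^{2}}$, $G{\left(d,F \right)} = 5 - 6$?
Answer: $0$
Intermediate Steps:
$G{\left(d,F \right)} = -1$ ($G{\left(d,F \right)} = 5 - 6 = -1$)
$2 \cdot 0 y{\left(-3,h{\left(4,G{\left(2,\left(-1\right) \left(-3\right) \right)} \right)} \right)} = 2 \cdot 0 \sqrt{\left(-3\right)^{2} + 4^{2}} = 0 \sqrt{9 + 16} = 0 \sqrt{25} = 0 \cdot 5 = 0$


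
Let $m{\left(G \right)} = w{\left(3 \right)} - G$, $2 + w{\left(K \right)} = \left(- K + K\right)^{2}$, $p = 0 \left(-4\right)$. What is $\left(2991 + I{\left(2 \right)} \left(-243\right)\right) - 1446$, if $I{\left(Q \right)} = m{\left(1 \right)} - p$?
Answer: $2274$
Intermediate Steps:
$p = 0$
$w{\left(K \right)} = -2$ ($w{\left(K \right)} = -2 + \left(- K + K\right)^{2} = -2 + 0^{2} = -2 + 0 = -2$)
$m{\left(G \right)} = -2 - G$
$I{\left(Q \right)} = -3$ ($I{\left(Q \right)} = \left(-2 - 1\right) - 0 = \left(-2 - 1\right) + 0 = -3 + 0 = -3$)
$\left(2991 + I{\left(2 \right)} \left(-243\right)\right) - 1446 = \left(2991 - -729\right) - 1446 = \left(2991 + 729\right) - 1446 = 3720 - 1446 = 2274$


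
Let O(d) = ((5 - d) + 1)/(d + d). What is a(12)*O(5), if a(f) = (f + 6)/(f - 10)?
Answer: 9/10 ≈ 0.90000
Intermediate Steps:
O(d) = (6 - d)/(2*d) (O(d) = (6 - d)/((2*d)) = (6 - d)*(1/(2*d)) = (6 - d)/(2*d))
a(f) = (6 + f)/(-10 + f)
a(12)*O(5) = ((6 + 12)/(-10 + 12))*((1/2)*(6 - 1*5)/5) = (18/2)*((1/2)*(1/5)*(6 - 5)) = ((1/2)*18)*((1/2)*(1/5)*1) = 9*(1/10) = 9/10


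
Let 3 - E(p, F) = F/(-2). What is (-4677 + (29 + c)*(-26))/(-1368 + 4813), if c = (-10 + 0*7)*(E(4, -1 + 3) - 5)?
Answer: -5691/3445 ≈ -1.6520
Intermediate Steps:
E(p, F) = 3 + F/2 (E(p, F) = 3 - F/(-2) = 3 - F*(-1)/2 = 3 - (-1)*F/2 = 3 + F/2)
c = 10 (c = (-10 + 0*7)*((3 + (-1 + 3)/2) - 5) = (-10 + 0)*((3 + (1/2)*2) - 5) = -10*((3 + 1) - 5) = -10*(4 - 5) = -10*(-1) = 10)
(-4677 + (29 + c)*(-26))/(-1368 + 4813) = (-4677 + (29 + 10)*(-26))/(-1368 + 4813) = (-4677 + 39*(-26))/3445 = (-4677 - 1014)*(1/3445) = -5691*1/3445 = -5691/3445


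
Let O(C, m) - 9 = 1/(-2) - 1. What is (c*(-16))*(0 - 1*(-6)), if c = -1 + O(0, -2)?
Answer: -624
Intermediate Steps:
O(C, m) = 15/2 (O(C, m) = 9 + (1/(-2) - 1) = 9 + (-½ - 1) = 9 - 3/2 = 15/2)
c = 13/2 (c = -1 + 15/2 = 13/2 ≈ 6.5000)
(c*(-16))*(0 - 1*(-6)) = ((13/2)*(-16))*(0 - 1*(-6)) = -104*(0 + 6) = -104*6 = -624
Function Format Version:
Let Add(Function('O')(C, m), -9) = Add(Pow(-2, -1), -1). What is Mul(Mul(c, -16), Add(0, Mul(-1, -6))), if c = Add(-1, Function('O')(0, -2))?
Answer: -624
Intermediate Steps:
Function('O')(C, m) = Rational(15, 2) (Function('O')(C, m) = Add(9, Add(Pow(-2, -1), -1)) = Add(9, Add(Rational(-1, 2), -1)) = Add(9, Rational(-3, 2)) = Rational(15, 2))
c = Rational(13, 2) (c = Add(-1, Rational(15, 2)) = Rational(13, 2) ≈ 6.5000)
Mul(Mul(c, -16), Add(0, Mul(-1, -6))) = Mul(Mul(Rational(13, 2), -16), Add(0, Mul(-1, -6))) = Mul(-104, Add(0, 6)) = Mul(-104, 6) = -624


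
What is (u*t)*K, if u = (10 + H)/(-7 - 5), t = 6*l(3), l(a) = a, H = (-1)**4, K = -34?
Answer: 561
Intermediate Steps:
H = 1
t = 18 (t = 6*3 = 18)
u = -11/12 (u = (10 + 1)/(-7 - 5) = 11/(-12) = 11*(-1/12) = -11/12 ≈ -0.91667)
(u*t)*K = -11/12*18*(-34) = -33/2*(-34) = 561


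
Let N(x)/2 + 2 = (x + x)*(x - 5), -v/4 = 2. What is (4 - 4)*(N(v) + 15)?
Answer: 0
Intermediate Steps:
v = -8 (v = -4*2 = -8)
N(x) = -4 + 4*x*(-5 + x) (N(x) = -4 + 2*((x + x)*(x - 5)) = -4 + 2*((2*x)*(-5 + x)) = -4 + 2*(2*x*(-5 + x)) = -4 + 4*x*(-5 + x))
(4 - 4)*(N(v) + 15) = (4 - 4)*((-4 - 20*(-8) + 4*(-8)²) + 15) = 0*((-4 + 160 + 4*64) + 15) = 0*((-4 + 160 + 256) + 15) = 0*(412 + 15) = 0*427 = 0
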